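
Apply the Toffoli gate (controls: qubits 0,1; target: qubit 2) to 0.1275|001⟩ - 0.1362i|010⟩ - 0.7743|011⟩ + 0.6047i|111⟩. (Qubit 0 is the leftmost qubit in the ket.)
0.1275|001⟩ - 0.1362i|010⟩ - 0.7743|011⟩ + 0.6047i|110⟩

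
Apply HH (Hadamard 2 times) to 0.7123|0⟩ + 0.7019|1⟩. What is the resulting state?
0.7123|0⟩ + 0.7019|1⟩

H² = I, so an even number of Hadamards cancels: H^2 = I and the state is unchanged.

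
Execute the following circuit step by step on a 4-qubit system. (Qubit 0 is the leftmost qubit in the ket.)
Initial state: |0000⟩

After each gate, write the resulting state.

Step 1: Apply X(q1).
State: |0100⟩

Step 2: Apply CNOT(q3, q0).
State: |0100⟩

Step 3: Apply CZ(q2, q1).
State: |0100⟩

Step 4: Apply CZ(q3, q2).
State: |0100⟩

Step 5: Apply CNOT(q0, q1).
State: |0100⟩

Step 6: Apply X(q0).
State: |1100⟩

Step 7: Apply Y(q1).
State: -i|1000⟩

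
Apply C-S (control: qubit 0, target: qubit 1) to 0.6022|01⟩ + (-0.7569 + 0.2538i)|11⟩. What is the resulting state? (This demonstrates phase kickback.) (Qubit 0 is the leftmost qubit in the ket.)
0.6022|01⟩ + (-0.2538 - 0.7569i)|11⟩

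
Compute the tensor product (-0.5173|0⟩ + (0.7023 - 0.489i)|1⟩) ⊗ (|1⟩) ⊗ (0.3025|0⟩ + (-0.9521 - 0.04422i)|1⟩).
-0.1565|010⟩ + (0.4925 + 0.02288i)|011⟩ + (0.2124 - 0.1479i)|110⟩ + (-0.6903 + 0.4345i)|111⟩

amp(|b₁b₂…⟩) = product of the factor amplitudes for bits b₁, b₂, …; only kets whose every factor amplitude is nonzero survive.
|010⟩: (-0.5173)(1)(0.3025) = -0.1565
|011⟩: (-0.5173)(1)(-0.9521 - 0.04422i) = (0.4925 + 0.02288i)
|110⟩: (0.7023 - 0.489i)(1)(0.3025) = (0.2124 - 0.1479i)
|111⟩: (0.7023 - 0.489i)(1)(-0.9521 - 0.04422i) = (-0.6903 + 0.4345i)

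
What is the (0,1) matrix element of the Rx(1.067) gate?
-0.5086i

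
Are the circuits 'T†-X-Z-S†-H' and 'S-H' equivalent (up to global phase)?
No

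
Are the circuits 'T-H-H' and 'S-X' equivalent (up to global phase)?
No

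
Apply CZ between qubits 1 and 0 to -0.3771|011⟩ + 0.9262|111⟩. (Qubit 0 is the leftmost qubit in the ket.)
-0.3771|011⟩ - 0.9262|111⟩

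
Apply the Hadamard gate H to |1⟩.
1/√2|0⟩ - 1/√2|1⟩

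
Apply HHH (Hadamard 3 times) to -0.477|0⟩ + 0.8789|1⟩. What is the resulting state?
0.2842|0⟩ - 0.9588|1⟩

H² = I, so H^3 = H: a single Hadamard. With (a, b) = (-0.477, 0.8789), H gives ((a + b)/√2, (a − b)/√2) = (0.2842, -0.9588).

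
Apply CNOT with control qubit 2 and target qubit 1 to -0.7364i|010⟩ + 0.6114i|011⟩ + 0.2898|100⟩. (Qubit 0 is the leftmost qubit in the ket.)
0.6114i|001⟩ - 0.7364i|010⟩ + 0.2898|100⟩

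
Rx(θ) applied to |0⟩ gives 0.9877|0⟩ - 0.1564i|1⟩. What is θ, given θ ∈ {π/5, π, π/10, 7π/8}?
π/10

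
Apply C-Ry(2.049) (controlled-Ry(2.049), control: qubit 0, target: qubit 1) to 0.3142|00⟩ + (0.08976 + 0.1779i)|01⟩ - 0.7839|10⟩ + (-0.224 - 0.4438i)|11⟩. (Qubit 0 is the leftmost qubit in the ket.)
0.3142|00⟩ + (0.08976 + 0.1779i)|01⟩ + (-0.2159 + 0.3792i)|10⟩ + (-0.7862 - 0.2306i)|11⟩

C-Ry(2.049) leaves the control-|0⟩ kets |00⟩, |01⟩ unchanged and applies Ry(2.049) to qubit 1 on the control-|1⟩ pair (|10⟩, |11⟩).
Ry(2.049) = [[cos(θ/2), −sin(θ/2)], [sin(θ/2), cos(θ/2)]]; θ = 2.049, cos(θ/2) ≈ 0.519526, sin(θ/2) ≈ 0.854455.
With a = amp(|10⟩) = -0.7839 and b = amp(|11⟩) = (-0.224 - 0.4438i):
new amp(|10⟩) = (0.519526)·a + (-0.854455)·b = (-0.2159 + 0.3792i)
new amp(|11⟩) = (0.854455)·a + (0.519526)·b = (-0.7862 - 0.2306i)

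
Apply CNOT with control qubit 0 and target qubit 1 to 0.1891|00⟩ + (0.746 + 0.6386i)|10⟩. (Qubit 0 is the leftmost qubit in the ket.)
0.1891|00⟩ + (0.746 + 0.6386i)|11⟩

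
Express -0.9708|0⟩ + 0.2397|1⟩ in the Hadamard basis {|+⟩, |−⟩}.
-0.517|+⟩ - 0.856|−⟩

With |ψ⟩ = α|0⟩ + β|1⟩, the Hadamard-basis coefficients are ⟨+|ψ⟩ = (α + β)/√2 and ⟨−|ψ⟩ = (α − β)/√2.
Here α = -0.9708, β = 0.2397: (α + β)/√2 = -0.517, (α − β)/√2 = -0.856.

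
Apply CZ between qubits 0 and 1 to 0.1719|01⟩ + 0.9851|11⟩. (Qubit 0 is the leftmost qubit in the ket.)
0.1719|01⟩ - 0.9851|11⟩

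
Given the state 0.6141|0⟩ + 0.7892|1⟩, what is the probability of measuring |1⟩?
0.6228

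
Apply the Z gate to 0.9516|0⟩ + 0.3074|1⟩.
0.9516|0⟩ - 0.3074|1⟩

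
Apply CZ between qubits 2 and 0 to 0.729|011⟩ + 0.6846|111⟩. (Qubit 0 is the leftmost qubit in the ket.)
0.729|011⟩ - 0.6846|111⟩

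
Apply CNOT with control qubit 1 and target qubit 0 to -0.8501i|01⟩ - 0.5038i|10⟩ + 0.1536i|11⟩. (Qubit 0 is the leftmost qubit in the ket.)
0.1536i|01⟩ - 0.5038i|10⟩ - 0.8501i|11⟩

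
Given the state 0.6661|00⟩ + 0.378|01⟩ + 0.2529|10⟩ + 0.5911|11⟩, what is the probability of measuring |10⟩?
0.06396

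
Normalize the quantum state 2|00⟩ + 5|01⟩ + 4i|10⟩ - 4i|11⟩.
0.2561|00⟩ + 0.6402|01⟩ + 0.5121i|10⟩ - 0.5121i|11⟩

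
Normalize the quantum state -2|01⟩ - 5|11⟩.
-0.3714|01⟩ - 0.9285|11⟩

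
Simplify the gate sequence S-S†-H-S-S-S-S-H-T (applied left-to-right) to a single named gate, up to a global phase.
T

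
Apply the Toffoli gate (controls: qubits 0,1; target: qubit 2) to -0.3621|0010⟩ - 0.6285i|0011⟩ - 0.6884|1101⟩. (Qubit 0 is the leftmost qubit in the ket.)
-0.3621|0010⟩ - 0.6285i|0011⟩ - 0.6884|1111⟩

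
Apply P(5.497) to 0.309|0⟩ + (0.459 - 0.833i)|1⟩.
0.309|0⟩ + (-0.2652 - 0.9134i)|1⟩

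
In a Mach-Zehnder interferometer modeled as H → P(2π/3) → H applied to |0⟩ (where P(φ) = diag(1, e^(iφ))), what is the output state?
(0.25 + 0.433i)|0⟩ + (0.75 - 0.433i)|1⟩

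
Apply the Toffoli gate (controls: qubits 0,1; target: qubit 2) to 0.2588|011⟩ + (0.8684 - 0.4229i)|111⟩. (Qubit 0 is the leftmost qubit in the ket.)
0.2588|011⟩ + (0.8684 - 0.4229i)|110⟩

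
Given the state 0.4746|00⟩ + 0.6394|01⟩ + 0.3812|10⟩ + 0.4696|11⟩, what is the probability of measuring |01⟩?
0.4088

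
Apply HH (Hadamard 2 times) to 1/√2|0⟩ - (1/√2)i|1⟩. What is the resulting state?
1/√2|0⟩ - (1/√2)i|1⟩

H² = I, so an even number of Hadamards cancels: H^2 = I and the state is unchanged.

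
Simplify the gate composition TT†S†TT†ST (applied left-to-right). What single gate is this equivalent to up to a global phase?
T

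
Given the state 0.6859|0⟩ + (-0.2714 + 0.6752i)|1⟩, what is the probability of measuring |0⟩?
0.4705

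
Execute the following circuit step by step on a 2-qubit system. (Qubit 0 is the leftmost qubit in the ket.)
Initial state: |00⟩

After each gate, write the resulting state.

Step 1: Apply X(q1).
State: |01⟩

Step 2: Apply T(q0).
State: |01⟩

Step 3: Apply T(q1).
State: (1/√2 + (1/√2)i)|01⟩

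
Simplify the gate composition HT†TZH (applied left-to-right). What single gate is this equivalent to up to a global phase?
X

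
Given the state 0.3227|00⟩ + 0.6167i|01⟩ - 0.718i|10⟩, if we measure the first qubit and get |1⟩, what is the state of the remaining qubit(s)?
-i|0⟩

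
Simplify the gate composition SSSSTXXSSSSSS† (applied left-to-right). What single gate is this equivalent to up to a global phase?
T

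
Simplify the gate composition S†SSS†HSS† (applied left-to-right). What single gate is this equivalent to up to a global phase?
H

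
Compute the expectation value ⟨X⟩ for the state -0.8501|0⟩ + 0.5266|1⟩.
-0.8953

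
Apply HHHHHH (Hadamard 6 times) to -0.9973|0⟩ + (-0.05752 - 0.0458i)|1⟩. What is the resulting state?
-0.9973|0⟩ + (-0.05752 - 0.0458i)|1⟩

H² = I, so an even number of Hadamards cancels: H^6 = I and the state is unchanged.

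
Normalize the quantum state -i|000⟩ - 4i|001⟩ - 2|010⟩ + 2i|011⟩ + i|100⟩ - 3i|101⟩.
-0.169i|000⟩ - 0.6761i|001⟩ - 0.3381|010⟩ + 0.3381i|011⟩ + 0.169i|100⟩ - 0.5071i|101⟩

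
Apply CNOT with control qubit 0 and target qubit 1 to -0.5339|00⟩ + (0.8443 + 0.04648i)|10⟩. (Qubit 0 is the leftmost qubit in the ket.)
-0.5339|00⟩ + (0.8443 + 0.04648i)|11⟩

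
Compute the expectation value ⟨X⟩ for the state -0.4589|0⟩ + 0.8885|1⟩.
-0.8155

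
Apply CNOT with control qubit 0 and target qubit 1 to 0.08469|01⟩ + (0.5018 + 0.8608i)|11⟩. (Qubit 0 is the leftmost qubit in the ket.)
0.08469|01⟩ + (0.5018 + 0.8608i)|10⟩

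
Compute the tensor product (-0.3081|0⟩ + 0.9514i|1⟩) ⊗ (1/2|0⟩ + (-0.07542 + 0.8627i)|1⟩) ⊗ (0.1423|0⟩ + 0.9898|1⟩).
-0.02192|000⟩ - 0.1525|001⟩ + (0.003307 - 0.03782i)|010⟩ + (0.023 - 0.2631i)|011⟩ + 0.06769i|100⟩ + 0.4708i|101⟩ + (-0.1168 - 0.01021i)|110⟩ + (-0.8124 - 0.07102i)|111⟩

amp(|b₁b₂…⟩) = product of the factor amplitudes for bits b₁, b₂, …; only kets whose every factor amplitude is nonzero survive.
|000⟩: (-0.3081)(1/2)(0.1423) = -0.02192
|001⟩: (-0.3081)(1/2)(0.9898) = -0.1525
|010⟩: (-0.3081)(-0.07542 + 0.8627i)(0.1423) = (0.003307 - 0.03782i)
|011⟩: (-0.3081)(-0.07542 + 0.8627i)(0.9898) = (0.023 - 0.2631i)
|100⟩: (0.9514i)(1/2)(0.1423) = 0.06769i
|101⟩: (0.9514i)(1/2)(0.9898) = 0.4708i
|110⟩: (0.9514i)(-0.07542 + 0.8627i)(0.1423) = (-0.1168 - 0.01021i)
|111⟩: (0.9514i)(-0.07542 + 0.8627i)(0.9898) = (-0.8124 - 0.07102i)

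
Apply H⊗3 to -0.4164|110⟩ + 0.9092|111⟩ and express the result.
0.1742|000⟩ - 0.4687|001⟩ - 0.1742|010⟩ + 0.4687|011⟩ - 0.1742|100⟩ + 0.4687|101⟩ + 0.1742|110⟩ - 0.4687|111⟩

H⊗3 gives amp(|y⟩) = (1/2√2) Σ_x (−1)^(x·y) amp(|x⟩), where x·y is the number of positions in which both x and y have a 1.
|000⟩: (-0.4164 + 0.9092)/(2√2) = 0.1742
|001⟩: (-0.4164 - 0.9092)/(2√2) = -0.4687
|010⟩: (0.4164 - 0.9092)/(2√2) = -0.1742
|011⟩: (0.4164 + 0.9092)/(2√2) = 0.4687
|100⟩: (0.4164 - 0.9092)/(2√2) = -0.1742
|101⟩: (0.4164 + 0.9092)/(2√2) = 0.4687
|110⟩: (-0.4164 + 0.9092)/(2√2) = 0.1742
|111⟩: (-0.4164 - 0.9092)/(2√2) = -0.4687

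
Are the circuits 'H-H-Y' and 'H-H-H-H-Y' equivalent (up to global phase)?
Yes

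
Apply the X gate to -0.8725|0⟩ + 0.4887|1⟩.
0.4887|0⟩ - 0.8725|1⟩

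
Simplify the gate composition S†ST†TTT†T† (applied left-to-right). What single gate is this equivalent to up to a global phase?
T†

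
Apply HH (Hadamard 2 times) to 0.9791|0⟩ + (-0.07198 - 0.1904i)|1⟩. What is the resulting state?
0.9791|0⟩ + (-0.07198 - 0.1904i)|1⟩

H² = I, so an even number of Hadamards cancels: H^2 = I and the state is unchanged.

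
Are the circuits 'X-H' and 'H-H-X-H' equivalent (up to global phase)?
Yes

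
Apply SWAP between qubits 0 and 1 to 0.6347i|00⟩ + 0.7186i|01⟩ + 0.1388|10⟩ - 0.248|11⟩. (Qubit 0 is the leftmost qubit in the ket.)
0.6347i|00⟩ + 0.1388|01⟩ + 0.7186i|10⟩ - 0.248|11⟩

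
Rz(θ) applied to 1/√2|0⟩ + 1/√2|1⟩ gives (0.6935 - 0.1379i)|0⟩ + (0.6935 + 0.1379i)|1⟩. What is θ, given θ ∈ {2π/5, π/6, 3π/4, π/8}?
π/8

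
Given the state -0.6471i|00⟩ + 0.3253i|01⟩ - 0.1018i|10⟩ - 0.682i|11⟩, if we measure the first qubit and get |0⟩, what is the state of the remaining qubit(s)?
-0.8935i|0⟩ + 0.4491i|1⟩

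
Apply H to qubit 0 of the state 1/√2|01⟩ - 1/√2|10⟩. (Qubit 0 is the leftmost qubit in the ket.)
-1/2|00⟩ + 1/2|01⟩ + 1/2|10⟩ + 1/2|11⟩

H on qubit 0 mixes each pair of kets that differ only in qubit 0: amplitudes (a, b) of (|…0…⟩, |…1…⟩) become ((a + b)/√2, (a − b)/√2). Kets absent from the input have amplitude 0.
(|00⟩, |10⟩): (a, b) = (0, -1/√2) → (-1/2, 1/2)
(|01⟩, |11⟩): (a, b) = (1/√2, 0) → (1/2, 1/2)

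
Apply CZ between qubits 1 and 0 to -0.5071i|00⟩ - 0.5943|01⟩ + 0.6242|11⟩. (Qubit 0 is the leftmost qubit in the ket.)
-0.5071i|00⟩ - 0.5943|01⟩ - 0.6242|11⟩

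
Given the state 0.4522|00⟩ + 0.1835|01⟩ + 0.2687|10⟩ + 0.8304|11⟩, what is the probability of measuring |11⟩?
0.6896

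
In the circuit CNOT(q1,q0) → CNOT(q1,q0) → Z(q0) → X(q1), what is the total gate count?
4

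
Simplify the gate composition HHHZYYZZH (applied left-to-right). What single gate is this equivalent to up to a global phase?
X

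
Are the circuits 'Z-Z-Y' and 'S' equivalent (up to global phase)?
No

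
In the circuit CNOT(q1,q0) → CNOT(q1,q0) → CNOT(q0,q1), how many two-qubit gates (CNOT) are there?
3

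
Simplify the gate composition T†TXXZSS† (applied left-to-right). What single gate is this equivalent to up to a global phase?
Z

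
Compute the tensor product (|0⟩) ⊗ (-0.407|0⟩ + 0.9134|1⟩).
-0.407|00⟩ + 0.9134|01⟩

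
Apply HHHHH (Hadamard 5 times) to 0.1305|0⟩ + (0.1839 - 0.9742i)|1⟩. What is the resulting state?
(0.2223 - 0.6889i)|0⟩ + (-0.03776 + 0.6889i)|1⟩

H² = I, so H^5 = H: a single Hadamard. With (a, b) = (0.1305, (0.1839 - 0.9742i)), H gives ((a + b)/√2, (a − b)/√2) = ((0.2223 - 0.6889i), (-0.03776 + 0.6889i)).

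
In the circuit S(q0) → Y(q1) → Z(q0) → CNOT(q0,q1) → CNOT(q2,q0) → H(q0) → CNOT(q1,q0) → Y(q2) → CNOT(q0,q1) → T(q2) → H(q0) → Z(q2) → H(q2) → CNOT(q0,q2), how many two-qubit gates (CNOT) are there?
5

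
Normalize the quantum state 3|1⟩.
|1⟩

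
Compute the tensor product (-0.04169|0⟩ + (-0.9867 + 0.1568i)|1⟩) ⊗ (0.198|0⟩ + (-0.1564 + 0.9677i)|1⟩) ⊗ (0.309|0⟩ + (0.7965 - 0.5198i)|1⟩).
-0.002551|000⟩ + (-0.006575 + 0.004291i)|001⟩ + (0.002015 - 0.01247i)|010⟩ + (-0.01578 - 0.03552i)|011⟩ + (-0.06037 + 0.009593i)|100⟩ + (-0.1395 + 0.1263i)|101⟩ + (0.0007986 - 0.3026i)|110⟩ + (-0.507 - 0.7814i)|111⟩

amp(|b₁b₂…⟩) = product of the factor amplitudes for bits b₁, b₂, …; only kets whose every factor amplitude is nonzero survive.
|000⟩: (-0.04169)(0.198)(0.309) = -0.002551
|001⟩: (-0.04169)(0.198)(0.7965 - 0.5198i) = (-0.006575 + 0.004291i)
|010⟩: (-0.04169)(-0.1564 + 0.9677i)(0.309) = (0.002015 - 0.01247i)
|011⟩: (-0.04169)(-0.1564 + 0.9677i)(0.7965 - 0.5198i) = (-0.01578 - 0.03552i)
|100⟩: (-0.9867 + 0.1568i)(0.198)(0.309) = (-0.06037 + 0.009593i)
|101⟩: (-0.9867 + 0.1568i)(0.198)(0.7965 - 0.5198i) = (-0.1395 + 0.1263i)
|110⟩: (-0.9867 + 0.1568i)(-0.1564 + 0.9677i)(0.309) = (0.0007986 - 0.3026i)
|111⟩: (-0.9867 + 0.1568i)(-0.1564 + 0.9677i)(0.7965 - 0.5198i) = (-0.507 - 0.7814i)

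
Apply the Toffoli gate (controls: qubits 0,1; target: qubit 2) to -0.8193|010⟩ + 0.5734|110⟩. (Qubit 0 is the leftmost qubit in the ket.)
-0.8193|010⟩ + 0.5734|111⟩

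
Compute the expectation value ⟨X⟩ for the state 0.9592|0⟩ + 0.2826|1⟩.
0.5421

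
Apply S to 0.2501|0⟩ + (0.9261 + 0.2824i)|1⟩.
0.2501|0⟩ + (-0.2824 + 0.9261i)|1⟩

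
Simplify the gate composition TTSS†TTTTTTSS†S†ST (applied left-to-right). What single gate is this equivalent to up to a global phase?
T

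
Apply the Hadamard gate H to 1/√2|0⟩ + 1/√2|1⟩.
|0⟩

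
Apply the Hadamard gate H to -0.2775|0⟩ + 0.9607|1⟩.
0.4831|0⟩ - 0.8755|1⟩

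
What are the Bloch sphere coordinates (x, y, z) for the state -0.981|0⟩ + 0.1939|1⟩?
(-0.3804, 0, 0.9248)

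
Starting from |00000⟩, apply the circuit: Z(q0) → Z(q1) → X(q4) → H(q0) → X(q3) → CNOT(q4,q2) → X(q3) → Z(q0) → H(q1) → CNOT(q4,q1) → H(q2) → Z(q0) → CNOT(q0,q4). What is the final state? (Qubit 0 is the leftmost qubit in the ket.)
1/√8|00001⟩ - 1/√8|00101⟩ + 1/√8|01001⟩ - 1/√8|01101⟩ + 1/√8|10000⟩ - 1/√8|10100⟩ + 1/√8|11000⟩ - 1/√8|11100⟩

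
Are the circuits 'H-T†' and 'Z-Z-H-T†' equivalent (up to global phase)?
Yes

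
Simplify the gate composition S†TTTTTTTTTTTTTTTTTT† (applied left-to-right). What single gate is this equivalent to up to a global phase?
S†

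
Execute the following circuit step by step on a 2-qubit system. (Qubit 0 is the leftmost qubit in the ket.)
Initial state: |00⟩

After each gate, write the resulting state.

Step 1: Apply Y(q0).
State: i|10⟩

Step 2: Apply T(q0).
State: (-1/√2 + (1/√2)i)|10⟩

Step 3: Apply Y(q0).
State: (1/√2 + (1/√2)i)|00⟩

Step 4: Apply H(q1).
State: (1/2 + (1/2)i)|00⟩ + (1/2 + (1/2)i)|01⟩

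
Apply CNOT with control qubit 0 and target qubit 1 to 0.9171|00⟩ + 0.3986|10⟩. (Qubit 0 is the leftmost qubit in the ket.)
0.9171|00⟩ + 0.3986|11⟩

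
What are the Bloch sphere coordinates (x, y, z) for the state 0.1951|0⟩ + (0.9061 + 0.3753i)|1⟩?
(0.3536, 0.1464, -0.9238)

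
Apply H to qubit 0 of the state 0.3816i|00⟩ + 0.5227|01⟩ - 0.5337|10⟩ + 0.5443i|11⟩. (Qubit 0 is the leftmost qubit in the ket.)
(-0.3774 + 0.2698i)|00⟩ + (0.3696 + 0.3849i)|01⟩ + (0.3774 + 0.2698i)|10⟩ + (0.3696 - 0.3849i)|11⟩

H on qubit 0 mixes each pair of kets that differ only in qubit 0: amplitudes (a, b) of (|…0…⟩, |…1…⟩) become ((a + b)/√2, (a − b)/√2). Kets absent from the input have amplitude 0.
(|00⟩, |10⟩): (a, b) = (0.3816i, -0.5337) → ((-0.3774 + 0.2698i), (0.3774 + 0.2698i))
(|01⟩, |11⟩): (a, b) = (0.5227, 0.5443i) → ((0.3696 + 0.3849i), (0.3696 - 0.3849i))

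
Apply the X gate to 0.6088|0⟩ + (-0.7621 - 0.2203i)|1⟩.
(-0.7621 - 0.2203i)|0⟩ + 0.6088|1⟩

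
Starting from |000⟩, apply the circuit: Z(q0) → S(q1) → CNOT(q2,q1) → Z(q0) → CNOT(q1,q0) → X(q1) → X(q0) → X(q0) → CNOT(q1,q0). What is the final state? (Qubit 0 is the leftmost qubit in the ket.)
|110⟩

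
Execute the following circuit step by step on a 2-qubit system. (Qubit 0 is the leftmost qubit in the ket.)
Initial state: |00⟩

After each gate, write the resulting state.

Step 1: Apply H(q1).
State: 1/√2|00⟩ + 1/√2|01⟩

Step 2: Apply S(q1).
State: 1/√2|00⟩ + (1/√2)i|01⟩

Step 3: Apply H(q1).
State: (1/2 + (1/2)i)|00⟩ + (1/2 - (1/2)i)|01⟩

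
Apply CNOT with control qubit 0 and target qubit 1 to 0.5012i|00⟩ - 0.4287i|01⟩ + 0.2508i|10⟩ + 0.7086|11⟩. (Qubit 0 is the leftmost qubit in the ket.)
0.5012i|00⟩ - 0.4287i|01⟩ + 0.7086|10⟩ + 0.2508i|11⟩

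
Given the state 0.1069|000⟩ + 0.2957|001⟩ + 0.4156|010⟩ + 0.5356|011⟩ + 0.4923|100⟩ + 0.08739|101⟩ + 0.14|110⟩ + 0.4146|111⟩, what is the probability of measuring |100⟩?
0.2424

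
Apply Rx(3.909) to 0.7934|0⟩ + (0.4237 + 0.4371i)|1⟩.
(0.1083 - 0.3929i)|0⟩ + (-0.1586 - 0.8993i)|1⟩

Rx(3.909) = [[cos(θ/2), −i·sin(θ/2)], [−i·sin(θ/2), cos(θ/2)]]; θ = 3.909, cos(θ/2) ≈ -0.374357, sin(θ/2) ≈ 0.927285.
With a = amp(|0⟩) = 0.7934 and b = amp(|1⟩) = (0.4237 + 0.4371i):
new amp(|0⟩) = (-0.374357)·a + (-0.927285i)·b = (0.1083 - 0.3929i)
new amp(|1⟩) = (-0.927285i)·a + (-0.374357)·b = (-0.1586 - 0.8993i)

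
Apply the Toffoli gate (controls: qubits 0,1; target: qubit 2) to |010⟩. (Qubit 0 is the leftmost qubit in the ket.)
|010⟩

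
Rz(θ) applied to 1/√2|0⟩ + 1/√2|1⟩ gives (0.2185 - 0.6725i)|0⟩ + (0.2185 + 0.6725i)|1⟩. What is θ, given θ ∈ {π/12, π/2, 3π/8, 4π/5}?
4π/5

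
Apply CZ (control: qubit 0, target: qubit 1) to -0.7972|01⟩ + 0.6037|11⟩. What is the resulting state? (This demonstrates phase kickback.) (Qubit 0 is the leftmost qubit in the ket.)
-0.7972|01⟩ - 0.6037|11⟩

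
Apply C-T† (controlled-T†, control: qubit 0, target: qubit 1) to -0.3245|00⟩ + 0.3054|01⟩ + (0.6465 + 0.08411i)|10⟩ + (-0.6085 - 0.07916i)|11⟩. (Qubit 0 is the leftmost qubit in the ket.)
-0.3245|00⟩ + 0.3054|01⟩ + (0.6465 + 0.08411i)|10⟩ + (-0.4862 + 0.3743i)|11⟩

C-T† leaves the control-|0⟩ kets |00⟩, |01⟩ unchanged and applies T† to qubit 1 on the control-|1⟩ pair (|10⟩, |11⟩).
T† = [[1, 0], [0, (1/√2 - (1/√2)i)]].
With a = amp(|10⟩) = (0.6465 + 0.08411i) and b = amp(|11⟩) = (-0.6085 - 0.07916i):
new amp(|10⟩) = (1)·a = (0.6465 + 0.08411i)
new amp(|11⟩) = (1/√2 - (1/√2)i)·b = (-0.4862 + 0.3743i)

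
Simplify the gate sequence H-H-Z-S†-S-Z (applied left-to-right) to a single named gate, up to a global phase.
I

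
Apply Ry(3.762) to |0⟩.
-0.3053|0⟩ + 0.9523|1⟩

Ry(3.762) = [[cos(θ/2), −sin(θ/2)], [sin(θ/2), cos(θ/2)]]; θ = 3.762, cos(θ/2) ≈ -0.305253, sin(θ/2) ≈ 0.952271.
With a = amp(|0⟩) = 1 and b = amp(|1⟩) = 0:
new amp(|0⟩) = (-0.305253)·a + (-0.952271)·b = -0.3053
new amp(|1⟩) = (0.952271)·a + (-0.305253)·b = 0.9523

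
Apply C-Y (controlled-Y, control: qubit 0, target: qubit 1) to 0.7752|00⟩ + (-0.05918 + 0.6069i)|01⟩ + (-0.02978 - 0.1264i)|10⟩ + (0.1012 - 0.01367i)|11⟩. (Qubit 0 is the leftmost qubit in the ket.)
0.7752|00⟩ + (-0.05918 + 0.6069i)|01⟩ + (-0.01367 - 0.1012i)|10⟩ + (0.1264 - 0.02978i)|11⟩

C-Y leaves the control-|0⟩ kets |00⟩, |01⟩ unchanged and applies Y to qubit 1 on the control-|1⟩ pair (|10⟩, |11⟩).
Y = [[0, -i], [i, 0]].
With a = amp(|10⟩) = (-0.02978 - 0.1264i) and b = amp(|11⟩) = (0.1012 - 0.01367i):
new amp(|10⟩) = (-i)·b = (-0.01367 - 0.1012i)
new amp(|11⟩) = (i)·a = (0.1264 - 0.02978i)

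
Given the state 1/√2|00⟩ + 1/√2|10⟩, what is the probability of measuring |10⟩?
1/2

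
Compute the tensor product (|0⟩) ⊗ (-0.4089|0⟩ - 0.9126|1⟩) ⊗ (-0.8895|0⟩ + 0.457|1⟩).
0.3637|000⟩ - 0.1869|001⟩ + 0.8118|010⟩ - 0.4171|011⟩

amp(|b₁b₂…⟩) = product of the factor amplitudes for bits b₁, b₂, …; only kets whose every factor amplitude is nonzero survive.
|000⟩: (1)(-0.4089)(-0.8895) = 0.3637
|001⟩: (1)(-0.4089)(0.457) = -0.1869
|010⟩: (1)(-0.9126)(-0.8895) = 0.8118
|011⟩: (1)(-0.9126)(0.457) = -0.4171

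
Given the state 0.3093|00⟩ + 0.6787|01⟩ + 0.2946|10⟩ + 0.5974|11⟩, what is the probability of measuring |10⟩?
0.08679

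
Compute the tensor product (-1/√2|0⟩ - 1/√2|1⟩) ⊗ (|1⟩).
-1/√2|01⟩ - 1/√2|11⟩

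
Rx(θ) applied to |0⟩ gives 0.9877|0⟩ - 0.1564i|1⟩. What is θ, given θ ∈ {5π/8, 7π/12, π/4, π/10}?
π/10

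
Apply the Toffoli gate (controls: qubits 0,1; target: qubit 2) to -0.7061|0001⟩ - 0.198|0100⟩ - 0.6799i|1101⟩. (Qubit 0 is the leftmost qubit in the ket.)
-0.7061|0001⟩ - 0.198|0100⟩ - 0.6799i|1111⟩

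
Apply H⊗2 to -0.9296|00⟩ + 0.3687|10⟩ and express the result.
-0.2805|00⟩ - 0.2805|01⟩ - 0.6492|10⟩ - 0.6492|11⟩

H⊗2 gives amp(|y⟩) = (1/2) Σ_x (−1)^(x·y) amp(|x⟩), where x·y is the number of positions in which both x and y have a 1.
|00⟩: (-0.9296 + 0.3687)/2 = -0.2805
|01⟩: (-0.9296 + 0.3687)/2 = -0.2805
|10⟩: (-0.9296 - 0.3687)/2 = -0.6492
|11⟩: (-0.9296 - 0.3687)/2 = -0.6492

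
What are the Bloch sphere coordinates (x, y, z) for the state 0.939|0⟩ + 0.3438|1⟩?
(0.6457, 0, 0.7635)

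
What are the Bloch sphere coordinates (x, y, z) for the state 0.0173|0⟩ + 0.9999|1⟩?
(0.0346, 0, -0.9995)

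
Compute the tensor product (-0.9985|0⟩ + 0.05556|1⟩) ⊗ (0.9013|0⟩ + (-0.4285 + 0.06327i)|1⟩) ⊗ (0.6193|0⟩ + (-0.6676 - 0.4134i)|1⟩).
-0.5573|000⟩ + (0.6008 + 0.372i)|001⟩ + (0.265 - 0.03912i)|010⟩ + (-0.3118 - 0.1347i)|011⟩ + 0.03101|100⟩ + (-0.03343 - 0.0207i)|101⟩ + (-0.01474 + 0.002177i)|110⟩ + (0.01735 + 0.007495i)|111⟩

amp(|b₁b₂…⟩) = product of the factor amplitudes for bits b₁, b₂, …; only kets whose every factor amplitude is nonzero survive.
|000⟩: (-0.9985)(0.9013)(0.6193) = -0.5573
|001⟩: (-0.9985)(0.9013)(-0.6676 - 0.4134i) = (0.6008 + 0.372i)
|010⟩: (-0.9985)(-0.4285 + 0.06327i)(0.6193) = (0.265 - 0.03912i)
|011⟩: (-0.9985)(-0.4285 + 0.06327i)(-0.6676 - 0.4134i) = (-0.3118 - 0.1347i)
|100⟩: (0.05556)(0.9013)(0.6193) = 0.03101
|101⟩: (0.05556)(0.9013)(-0.6676 - 0.4134i) = (-0.03343 - 0.0207i)
|110⟩: (0.05556)(-0.4285 + 0.06327i)(0.6193) = (-0.01474 + 0.002177i)
|111⟩: (0.05556)(-0.4285 + 0.06327i)(-0.6676 - 0.4134i) = (0.01735 + 0.007495i)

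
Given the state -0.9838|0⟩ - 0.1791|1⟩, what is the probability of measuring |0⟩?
0.9679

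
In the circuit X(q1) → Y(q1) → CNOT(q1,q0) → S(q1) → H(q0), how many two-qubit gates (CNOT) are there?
1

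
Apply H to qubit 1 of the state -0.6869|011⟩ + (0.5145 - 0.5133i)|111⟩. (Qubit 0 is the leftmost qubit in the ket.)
-0.4857|001⟩ + 0.4857|011⟩ + (0.3638 - 0.363i)|101⟩ + (-0.3638 + 0.363i)|111⟩

H on qubit 1 mixes each pair of kets that differ only in qubit 1: amplitudes (a, b) of (|…0…⟩, |…1…⟩) become ((a + b)/√2, (a − b)/√2). Kets absent from the input have amplitude 0.
(|001⟩, |011⟩): (a, b) = (0, -0.6869) → (-0.4857, 0.4857)
(|101⟩, |111⟩): (a, b) = (0, (0.5145 - 0.5133i)) → ((0.3638 - 0.363i), (-0.3638 + 0.363i))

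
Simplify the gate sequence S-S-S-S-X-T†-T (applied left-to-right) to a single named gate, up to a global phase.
X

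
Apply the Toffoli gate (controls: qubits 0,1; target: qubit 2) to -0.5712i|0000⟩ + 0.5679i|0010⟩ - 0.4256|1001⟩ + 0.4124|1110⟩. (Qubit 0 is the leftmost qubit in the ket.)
-0.5712i|0000⟩ + 0.5679i|0010⟩ - 0.4256|1001⟩ + 0.4124|1100⟩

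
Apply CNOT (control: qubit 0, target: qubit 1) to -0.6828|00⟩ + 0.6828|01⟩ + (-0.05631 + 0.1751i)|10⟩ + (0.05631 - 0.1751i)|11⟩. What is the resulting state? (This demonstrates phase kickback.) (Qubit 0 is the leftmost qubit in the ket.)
-0.6828|00⟩ + 0.6828|01⟩ + (0.05631 - 0.1751i)|10⟩ + (-0.05631 + 0.1751i)|11⟩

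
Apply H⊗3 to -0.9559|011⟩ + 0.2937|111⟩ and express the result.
-0.2341|000⟩ + 0.2341|001⟩ + 0.2341|010⟩ - 0.2341|011⟩ - 0.4418|100⟩ + 0.4418|101⟩ + 0.4418|110⟩ - 0.4418|111⟩

H⊗3 gives amp(|y⟩) = (1/2√2) Σ_x (−1)^(x·y) amp(|x⟩), where x·y is the number of positions in which both x and y have a 1.
|000⟩: (-0.9559 + 0.2937)/(2√2) = -0.2341
|001⟩: (0.9559 - 0.2937)/(2√2) = 0.2341
|010⟩: (0.9559 - 0.2937)/(2√2) = 0.2341
|011⟩: (-0.9559 + 0.2937)/(2√2) = -0.2341
|100⟩: (-0.9559 - 0.2937)/(2√2) = -0.4418
|101⟩: (0.9559 + 0.2937)/(2√2) = 0.4418
|110⟩: (0.9559 + 0.2937)/(2√2) = 0.4418
|111⟩: (-0.9559 - 0.2937)/(2√2) = -0.4418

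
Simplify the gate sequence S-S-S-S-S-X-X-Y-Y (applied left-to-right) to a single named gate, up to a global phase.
S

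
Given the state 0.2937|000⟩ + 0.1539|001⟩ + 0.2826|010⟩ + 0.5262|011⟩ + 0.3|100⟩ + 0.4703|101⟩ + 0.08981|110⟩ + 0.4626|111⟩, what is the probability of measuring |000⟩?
0.08626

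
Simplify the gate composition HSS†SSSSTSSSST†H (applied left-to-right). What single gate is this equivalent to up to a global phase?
I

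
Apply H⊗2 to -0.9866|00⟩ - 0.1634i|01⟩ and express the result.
(-0.4933 - 0.0817i)|00⟩ + (-0.4933 + 0.0817i)|01⟩ + (-0.4933 - 0.0817i)|10⟩ + (-0.4933 + 0.0817i)|11⟩

H⊗2 gives amp(|y⟩) = (1/2) Σ_x (−1)^(x·y) amp(|x⟩), where x·y is the number of positions in which both x and y have a 1.
|00⟩: (-0.9866 - 0.1634i)/2 = (-0.4933 - 0.0817i)
|01⟩: (-0.9866 + 0.1634i)/2 = (-0.4933 + 0.0817i)
|10⟩: (-0.9866 - 0.1634i)/2 = (-0.4933 - 0.0817i)
|11⟩: (-0.9866 + 0.1634i)/2 = (-0.4933 + 0.0817i)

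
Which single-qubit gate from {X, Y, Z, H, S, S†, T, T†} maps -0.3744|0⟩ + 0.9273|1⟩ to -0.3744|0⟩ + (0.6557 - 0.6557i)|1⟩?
T†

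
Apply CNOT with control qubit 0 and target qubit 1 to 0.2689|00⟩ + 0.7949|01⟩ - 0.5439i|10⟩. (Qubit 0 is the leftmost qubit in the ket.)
0.2689|00⟩ + 0.7949|01⟩ - 0.5439i|11⟩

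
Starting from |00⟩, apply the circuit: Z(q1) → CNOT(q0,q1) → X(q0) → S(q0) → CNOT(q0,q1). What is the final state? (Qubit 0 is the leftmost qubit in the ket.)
i|11⟩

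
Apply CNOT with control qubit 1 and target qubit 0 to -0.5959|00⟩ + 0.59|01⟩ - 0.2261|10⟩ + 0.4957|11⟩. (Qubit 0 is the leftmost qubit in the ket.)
-0.5959|00⟩ + 0.4957|01⟩ - 0.2261|10⟩ + 0.59|11⟩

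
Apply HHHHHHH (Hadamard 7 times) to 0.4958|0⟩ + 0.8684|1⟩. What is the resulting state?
0.9646|0⟩ - 0.2635|1⟩

H² = I, so H^7 = H: a single Hadamard. With (a, b) = (0.4958, 0.8684), H gives ((a + b)/√2, (a − b)/√2) = (0.9646, -0.2635).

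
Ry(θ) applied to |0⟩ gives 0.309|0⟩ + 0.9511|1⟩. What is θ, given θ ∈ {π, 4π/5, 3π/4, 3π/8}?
4π/5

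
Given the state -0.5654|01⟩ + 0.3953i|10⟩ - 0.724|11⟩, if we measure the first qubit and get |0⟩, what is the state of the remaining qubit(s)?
-|1⟩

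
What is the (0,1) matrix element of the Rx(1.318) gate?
-0.6123i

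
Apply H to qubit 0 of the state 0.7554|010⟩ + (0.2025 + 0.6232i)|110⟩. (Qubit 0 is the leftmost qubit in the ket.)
(0.6773 + 0.4407i)|010⟩ + (0.391 - 0.4407i)|110⟩

H on qubit 0 mixes each pair of kets that differ only in qubit 0: amplitudes (a, b) of (|…0…⟩, |…1…⟩) become ((a + b)/√2, (a − b)/√2). Kets absent from the input have amplitude 0.
(|010⟩, |110⟩): (a, b) = (0.7554, (0.2025 + 0.6232i)) → ((0.6773 + 0.4407i), (0.391 - 0.4407i))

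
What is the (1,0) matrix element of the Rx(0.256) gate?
-0.1277i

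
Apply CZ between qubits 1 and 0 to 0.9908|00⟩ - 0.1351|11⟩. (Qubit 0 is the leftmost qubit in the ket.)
0.9908|00⟩ + 0.1351|11⟩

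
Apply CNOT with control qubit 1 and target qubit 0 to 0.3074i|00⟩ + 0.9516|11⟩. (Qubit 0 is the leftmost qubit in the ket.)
0.3074i|00⟩ + 0.9516|01⟩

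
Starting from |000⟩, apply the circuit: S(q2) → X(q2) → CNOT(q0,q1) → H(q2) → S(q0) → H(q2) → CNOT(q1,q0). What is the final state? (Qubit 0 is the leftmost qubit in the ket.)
|001⟩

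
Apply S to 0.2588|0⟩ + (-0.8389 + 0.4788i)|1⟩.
0.2588|0⟩ + (-0.4788 - 0.8389i)|1⟩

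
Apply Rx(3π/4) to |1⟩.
-0.9239i|0⟩ + 0.3827|1⟩

Rx(3π/4) = [[cos(θ/2), −i·sin(θ/2)], [−i·sin(θ/2), cos(θ/2)]]; θ = 3π/4, cos(θ/2) ≈ 0.382683, sin(θ/2) ≈ 0.92388.
With a = amp(|0⟩) = 0 and b = amp(|1⟩) = 1:
new amp(|0⟩) = (0.382683)·a + (-0.92388i)·b = -0.9239i
new amp(|1⟩) = (-0.92388i)·a + (0.382683)·b = 0.3827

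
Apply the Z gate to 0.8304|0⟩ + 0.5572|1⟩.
0.8304|0⟩ - 0.5572|1⟩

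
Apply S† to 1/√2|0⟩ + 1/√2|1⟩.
1/√2|0⟩ - (1/√2)i|1⟩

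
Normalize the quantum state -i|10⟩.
-i|10⟩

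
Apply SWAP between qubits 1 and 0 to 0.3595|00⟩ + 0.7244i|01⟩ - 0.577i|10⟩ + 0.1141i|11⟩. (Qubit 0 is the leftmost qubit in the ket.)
0.3595|00⟩ - 0.577i|01⟩ + 0.7244i|10⟩ + 0.1141i|11⟩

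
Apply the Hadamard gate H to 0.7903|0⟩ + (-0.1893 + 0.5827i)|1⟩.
(0.425 + 0.412i)|0⟩ + (0.6927 - 0.412i)|1⟩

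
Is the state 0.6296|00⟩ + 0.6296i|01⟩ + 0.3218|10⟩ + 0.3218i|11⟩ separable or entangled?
Separable

Writing the state as a|00⟩ + b|01⟩ + c|10⟩ + d|11⟩, it is a product state iff ad − bc = 0.
Here (a, b, c, d) = (0.6296, 0.6296i, 0.3218, 0.3218i): ad − bc = (0.6296)(0.3218i) − (0.6296i)(0.3218) = 0, so the state is separable.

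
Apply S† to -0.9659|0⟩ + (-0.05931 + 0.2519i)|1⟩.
-0.9659|0⟩ + (0.2519 + 0.05931i)|1⟩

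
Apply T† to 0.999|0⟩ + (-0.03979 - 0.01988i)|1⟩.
0.999|0⟩ + (-0.04219 + 0.01408i)|1⟩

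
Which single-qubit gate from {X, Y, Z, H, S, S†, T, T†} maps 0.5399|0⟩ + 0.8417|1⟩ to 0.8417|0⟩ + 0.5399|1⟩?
X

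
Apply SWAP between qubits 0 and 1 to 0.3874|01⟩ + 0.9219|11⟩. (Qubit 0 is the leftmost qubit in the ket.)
0.3874|10⟩ + 0.9219|11⟩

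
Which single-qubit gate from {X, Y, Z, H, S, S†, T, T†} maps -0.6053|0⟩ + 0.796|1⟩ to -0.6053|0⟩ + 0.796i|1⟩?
S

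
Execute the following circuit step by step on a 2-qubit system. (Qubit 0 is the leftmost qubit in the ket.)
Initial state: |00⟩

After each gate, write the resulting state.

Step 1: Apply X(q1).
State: |01⟩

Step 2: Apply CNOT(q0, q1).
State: |01⟩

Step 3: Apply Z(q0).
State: |01⟩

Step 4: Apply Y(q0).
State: i|11⟩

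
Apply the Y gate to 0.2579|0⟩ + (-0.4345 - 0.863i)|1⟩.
(-0.863 + 0.4345i)|0⟩ + 0.2579i|1⟩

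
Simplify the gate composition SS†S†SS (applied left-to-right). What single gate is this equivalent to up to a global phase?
S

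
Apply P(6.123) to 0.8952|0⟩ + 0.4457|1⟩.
0.8952|0⟩ + (0.44 - 0.07109i)|1⟩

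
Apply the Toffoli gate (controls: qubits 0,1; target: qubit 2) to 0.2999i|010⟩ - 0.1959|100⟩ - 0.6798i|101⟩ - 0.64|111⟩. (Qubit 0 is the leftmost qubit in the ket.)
0.2999i|010⟩ - 0.1959|100⟩ - 0.6798i|101⟩ - 0.64|110⟩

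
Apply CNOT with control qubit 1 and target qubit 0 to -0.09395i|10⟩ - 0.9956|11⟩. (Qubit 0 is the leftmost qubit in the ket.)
-0.9956|01⟩ - 0.09395i|10⟩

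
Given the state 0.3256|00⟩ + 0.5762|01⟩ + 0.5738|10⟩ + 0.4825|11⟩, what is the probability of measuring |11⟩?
0.2328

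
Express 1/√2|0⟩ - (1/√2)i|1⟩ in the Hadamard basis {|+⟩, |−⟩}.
(1/2 - (1/2)i)|+⟩ + (1/2 + (1/2)i)|−⟩

With |ψ⟩ = α|0⟩ + β|1⟩, the Hadamard-basis coefficients are ⟨+|ψ⟩ = (α + β)/√2 and ⟨−|ψ⟩ = (α − β)/√2.
Here α = 1/√2, β = -(1/√2)i: (α + β)/√2 = (1/2 - (1/2)i), (α − β)/√2 = (1/2 + (1/2)i).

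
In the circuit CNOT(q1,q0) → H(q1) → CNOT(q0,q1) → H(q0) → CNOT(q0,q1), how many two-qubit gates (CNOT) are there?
3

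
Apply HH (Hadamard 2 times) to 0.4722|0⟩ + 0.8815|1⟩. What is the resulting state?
0.4722|0⟩ + 0.8815|1⟩

H² = I, so an even number of Hadamards cancels: H^2 = I and the state is unchanged.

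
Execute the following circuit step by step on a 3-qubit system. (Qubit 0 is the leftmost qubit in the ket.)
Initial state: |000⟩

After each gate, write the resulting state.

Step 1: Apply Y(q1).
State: i|010⟩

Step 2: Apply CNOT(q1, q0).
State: i|110⟩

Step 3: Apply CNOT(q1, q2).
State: i|111⟩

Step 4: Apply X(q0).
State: i|011⟩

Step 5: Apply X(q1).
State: i|001⟩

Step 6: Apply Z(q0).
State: i|001⟩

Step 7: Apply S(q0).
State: i|001⟩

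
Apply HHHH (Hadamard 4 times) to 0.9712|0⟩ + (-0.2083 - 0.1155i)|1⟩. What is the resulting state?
0.9712|0⟩ + (-0.2083 - 0.1155i)|1⟩

H² = I, so an even number of Hadamards cancels: H^4 = I and the state is unchanged.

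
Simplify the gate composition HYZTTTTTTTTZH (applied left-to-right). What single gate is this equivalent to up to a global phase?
Y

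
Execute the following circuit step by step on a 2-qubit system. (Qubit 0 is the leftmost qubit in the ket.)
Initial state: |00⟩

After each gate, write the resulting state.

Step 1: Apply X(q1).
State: |01⟩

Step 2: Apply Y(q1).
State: -i|00⟩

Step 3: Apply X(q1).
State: -i|01⟩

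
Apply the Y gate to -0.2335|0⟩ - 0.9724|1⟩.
0.9724i|0⟩ - 0.2335i|1⟩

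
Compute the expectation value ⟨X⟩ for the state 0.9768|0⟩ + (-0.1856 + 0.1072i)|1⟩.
-0.3626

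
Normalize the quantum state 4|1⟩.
|1⟩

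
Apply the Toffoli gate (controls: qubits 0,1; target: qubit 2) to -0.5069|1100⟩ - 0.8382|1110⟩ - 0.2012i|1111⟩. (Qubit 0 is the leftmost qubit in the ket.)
-0.8382|1100⟩ - 0.2012i|1101⟩ - 0.5069|1110⟩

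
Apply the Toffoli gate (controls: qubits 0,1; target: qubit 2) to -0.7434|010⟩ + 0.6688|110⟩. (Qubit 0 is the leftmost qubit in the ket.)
-0.7434|010⟩ + 0.6688|111⟩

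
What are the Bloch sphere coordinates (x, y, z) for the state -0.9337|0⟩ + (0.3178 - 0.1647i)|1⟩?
(-0.5935, 0.3076, 0.7437)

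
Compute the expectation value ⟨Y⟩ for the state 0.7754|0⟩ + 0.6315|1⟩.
0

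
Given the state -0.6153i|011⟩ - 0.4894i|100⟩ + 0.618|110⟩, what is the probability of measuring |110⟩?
0.3819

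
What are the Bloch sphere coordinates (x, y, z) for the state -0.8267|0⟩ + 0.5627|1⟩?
(-0.9304, 0, 0.3668)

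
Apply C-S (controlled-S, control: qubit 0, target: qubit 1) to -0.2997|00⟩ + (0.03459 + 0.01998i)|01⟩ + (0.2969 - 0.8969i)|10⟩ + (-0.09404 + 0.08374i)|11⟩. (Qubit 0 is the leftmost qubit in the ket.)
-0.2997|00⟩ + (0.03459 + 0.01998i)|01⟩ + (0.2969 - 0.8969i)|10⟩ + (-0.08374 - 0.09404i)|11⟩

C-S leaves the control-|0⟩ kets |00⟩, |01⟩ unchanged and applies S to qubit 1 on the control-|1⟩ pair (|10⟩, |11⟩).
S = [[1, 0], [0, i]].
With a = amp(|10⟩) = (0.2969 - 0.8969i) and b = amp(|11⟩) = (-0.09404 + 0.08374i):
new amp(|10⟩) = (1)·a = (0.2969 - 0.8969i)
new amp(|11⟩) = (i)·b = (-0.08374 - 0.09404i)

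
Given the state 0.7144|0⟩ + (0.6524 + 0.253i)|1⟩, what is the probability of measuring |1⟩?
0.4896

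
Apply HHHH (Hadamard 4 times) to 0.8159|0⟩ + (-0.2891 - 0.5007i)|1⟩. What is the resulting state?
0.8159|0⟩ + (-0.2891 - 0.5007i)|1⟩

H² = I, so an even number of Hadamards cancels: H^4 = I and the state is unchanged.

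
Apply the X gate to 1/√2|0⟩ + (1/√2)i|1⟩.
(1/√2)i|0⟩ + 1/√2|1⟩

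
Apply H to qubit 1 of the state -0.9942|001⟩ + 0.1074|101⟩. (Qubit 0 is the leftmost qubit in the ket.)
-0.703|001⟩ - 0.703|011⟩ + 0.07594|101⟩ + 0.07594|111⟩

H on qubit 1 mixes each pair of kets that differ only in qubit 1: amplitudes (a, b) of (|…0…⟩, |…1…⟩) become ((a + b)/√2, (a − b)/√2). Kets absent from the input have amplitude 0.
(|001⟩, |011⟩): (a, b) = (-0.9942, 0) → (-0.703, -0.703)
(|101⟩, |111⟩): (a, b) = (0.1074, 0) → (0.07594, 0.07594)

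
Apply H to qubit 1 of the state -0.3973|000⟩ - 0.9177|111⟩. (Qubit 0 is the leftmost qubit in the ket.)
-0.2809|000⟩ - 0.2809|010⟩ - 0.6489|101⟩ + 0.6489|111⟩

H on qubit 1 mixes each pair of kets that differ only in qubit 1: amplitudes (a, b) of (|…0…⟩, |…1…⟩) become ((a + b)/√2, (a − b)/√2). Kets absent from the input have amplitude 0.
(|000⟩, |010⟩): (a, b) = (-0.3973, 0) → (-0.2809, -0.2809)
(|101⟩, |111⟩): (a, b) = (0, -0.9177) → (-0.6489, 0.6489)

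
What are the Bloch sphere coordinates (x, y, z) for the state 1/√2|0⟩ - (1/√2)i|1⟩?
(0, -1, 0)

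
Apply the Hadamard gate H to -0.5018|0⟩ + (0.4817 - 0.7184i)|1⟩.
(-0.01421 - 0.508i)|0⟩ + (-0.6954 + 0.508i)|1⟩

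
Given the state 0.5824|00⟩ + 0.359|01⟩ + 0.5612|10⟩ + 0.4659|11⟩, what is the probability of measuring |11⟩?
0.2171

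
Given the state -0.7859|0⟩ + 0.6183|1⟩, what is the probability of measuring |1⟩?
0.3823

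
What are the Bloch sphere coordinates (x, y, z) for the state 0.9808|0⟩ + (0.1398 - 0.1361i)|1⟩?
(0.2742, -0.267, 0.9239)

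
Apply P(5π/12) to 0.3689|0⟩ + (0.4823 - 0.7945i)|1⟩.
0.3689|0⟩ + (0.8923 + 0.2602i)|1⟩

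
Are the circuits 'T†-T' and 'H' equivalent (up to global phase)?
No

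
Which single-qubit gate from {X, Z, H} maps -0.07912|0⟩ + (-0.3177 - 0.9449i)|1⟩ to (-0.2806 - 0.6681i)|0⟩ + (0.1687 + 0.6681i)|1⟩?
H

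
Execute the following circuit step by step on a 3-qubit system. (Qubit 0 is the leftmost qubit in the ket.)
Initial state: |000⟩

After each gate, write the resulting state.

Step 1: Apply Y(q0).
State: i|100⟩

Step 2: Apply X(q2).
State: i|101⟩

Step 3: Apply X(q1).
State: i|111⟩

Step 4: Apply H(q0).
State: (1/√2)i|011⟩ - (1/√2)i|111⟩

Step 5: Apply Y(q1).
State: 1/√2|001⟩ - 1/√2|101⟩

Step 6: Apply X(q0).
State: -1/√2|001⟩ + 1/√2|101⟩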